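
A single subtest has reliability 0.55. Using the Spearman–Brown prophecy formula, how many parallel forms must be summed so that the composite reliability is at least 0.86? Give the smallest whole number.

6

k ≥ ρ*(1−ρ₁)/(ρ₁(1−ρ*)) = 0.86·0.45 / (0.55·0.14) = 5.026.
Smallest integer k = 6.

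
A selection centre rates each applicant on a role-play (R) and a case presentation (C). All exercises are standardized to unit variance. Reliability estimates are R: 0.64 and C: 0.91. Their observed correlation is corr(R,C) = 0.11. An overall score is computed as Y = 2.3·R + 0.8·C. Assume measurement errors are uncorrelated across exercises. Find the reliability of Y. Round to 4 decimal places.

Var(Y) = 2.3² + 0.8² + 2·[1.84·0.11] = 5.93 + 0.4048 = 6.3348.
Because errors are independent across components, Cov(Tᵢ,Tⱼ) = Cov(Xᵢ,Xⱼ); the off-diagonal part of the true-score variance is the same as above.
True-score variance = [2.3²·0.64 + 0.8²·0.91] + 0.4048 = 3.968 + 0.4048 = 4.3728.
Reliability = 4.3728 / 6.3348 = 0.6903.

0.6903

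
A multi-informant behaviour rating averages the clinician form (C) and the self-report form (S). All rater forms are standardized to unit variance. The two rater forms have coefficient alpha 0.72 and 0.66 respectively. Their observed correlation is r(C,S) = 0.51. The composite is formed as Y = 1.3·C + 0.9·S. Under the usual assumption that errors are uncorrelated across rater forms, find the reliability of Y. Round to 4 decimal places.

Var(Y) = 1.3² + 0.9² + 2·[1.17·0.51] = 2.5 + 1.1934 = 3.6934.
Because errors are independent across components, Cov(Tᵢ,Tⱼ) = Cov(Xᵢ,Xⱼ); the off-diagonal part of the true-score variance is the same as above.
True-score variance = [1.3²·0.72 + 0.9²·0.66] + 1.1934 = 1.7514 + 1.1934 = 2.9448.
Reliability = 2.9448 / 3.6934 = 0.7973.

0.7973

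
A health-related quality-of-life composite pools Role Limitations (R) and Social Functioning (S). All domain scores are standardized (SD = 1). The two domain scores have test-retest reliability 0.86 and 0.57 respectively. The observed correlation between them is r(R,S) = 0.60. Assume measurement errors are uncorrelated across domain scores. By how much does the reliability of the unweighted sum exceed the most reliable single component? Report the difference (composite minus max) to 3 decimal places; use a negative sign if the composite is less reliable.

-0.038

Var(sum) = 2 + 1.2 = 3.2; true-score variance = 1.43 + 1.2 = 2.63; composite reliability = 0.8219.
Max component reliability = 0.8600.
Difference = 0.8219 − 0.8600 = -0.038.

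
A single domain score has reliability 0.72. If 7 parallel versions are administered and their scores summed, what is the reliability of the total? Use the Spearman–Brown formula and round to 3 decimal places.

ρ_k = kρ / (1 + (k−1)ρ) = 7·0.72 / (1 + 6·0.72) = 5.040 / 5.320 = 0.947.

0.947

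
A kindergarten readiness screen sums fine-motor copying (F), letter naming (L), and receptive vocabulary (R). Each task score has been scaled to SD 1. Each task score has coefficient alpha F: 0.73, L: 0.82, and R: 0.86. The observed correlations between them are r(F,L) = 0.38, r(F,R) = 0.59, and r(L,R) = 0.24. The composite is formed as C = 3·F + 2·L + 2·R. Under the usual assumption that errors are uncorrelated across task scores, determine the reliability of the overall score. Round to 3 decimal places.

0.879

Var(C) = 3² + 2² + 2² + 2·[6·0.38 + 6·0.59 + 4·0.24] = 17 + 13.56 = 30.56.
Under uncorrelated errors the observed covariances equal the true-score covariances, so only the own-variance terms attenuate.
True-score variance = [3²·0.73 + 2²·0.82 + 2²·0.86] + 13.56 = 13.29 + 13.56 = 26.85.
Reliability = 26.85 / 30.56 = 0.879.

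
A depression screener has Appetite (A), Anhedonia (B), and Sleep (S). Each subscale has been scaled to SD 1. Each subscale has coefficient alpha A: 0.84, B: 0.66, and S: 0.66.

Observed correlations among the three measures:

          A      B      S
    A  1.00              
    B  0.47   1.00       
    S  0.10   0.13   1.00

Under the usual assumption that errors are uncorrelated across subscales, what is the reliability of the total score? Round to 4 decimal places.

0.8091

Var(A+B+S) = 3 + 2·[0.47 + 0.10 + 0.13] = 3 + 1.4 = 4.4.
Under uncorrelated errors the observed covariances equal the true-score covariances, so only the own-variance terms attenuate.
True-score variance = [0.84 + 0.66 + 0.66] + 1.4 = 2.16 + 1.4 = 3.56.
Reliability = 3.56 / 4.4 = 0.8091.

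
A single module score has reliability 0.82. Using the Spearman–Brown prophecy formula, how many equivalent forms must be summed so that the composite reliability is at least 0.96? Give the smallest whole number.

6

k ≥ ρ*(1−ρ₁)/(ρ₁(1−ρ*)) = 0.96·0.18 / (0.82·0.04) = 5.268.
Smallest integer k = 6.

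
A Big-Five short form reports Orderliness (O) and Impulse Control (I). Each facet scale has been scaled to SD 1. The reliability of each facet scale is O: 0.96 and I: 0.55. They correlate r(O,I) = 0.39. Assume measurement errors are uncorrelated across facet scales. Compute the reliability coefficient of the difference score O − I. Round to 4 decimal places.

0.5984

Var(O−I) = 1 + 1 − 2·0.39 = 2 − 0.78 = 1.22.
With uncorrelated errors the cross-covariances are all true-score covariance, so they carry over unchanged; only the diagonal terms shrink to ρᵢσᵢ².
True-score variance = [0.96 + 0.55] − 0.78 = 1.51 − 0.78 = 0.73.
Reliability = 0.73 / 1.22 = 0.5984.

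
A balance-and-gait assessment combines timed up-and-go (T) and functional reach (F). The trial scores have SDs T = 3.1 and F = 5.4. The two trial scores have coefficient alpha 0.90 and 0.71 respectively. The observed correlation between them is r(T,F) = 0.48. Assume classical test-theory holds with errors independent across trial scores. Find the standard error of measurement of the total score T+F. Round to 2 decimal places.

Var(total) = 38.77 + 16.0704 = 54.8404.
True-score variance = 29.3526 + 16.0704 = 45.423, so reliability = 0.8283.
Error variance = 54.8404 − 45.423 = 9.4174; SEM = √9.4174 = 3.07.

3.07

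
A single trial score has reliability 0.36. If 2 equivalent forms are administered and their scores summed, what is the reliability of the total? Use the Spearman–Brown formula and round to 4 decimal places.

0.5294

ρ_k = kρ / (1 + (k−1)ρ) = 2·0.36 / (1 + 1·0.36) = 0.720 / 1.360 = 0.5294.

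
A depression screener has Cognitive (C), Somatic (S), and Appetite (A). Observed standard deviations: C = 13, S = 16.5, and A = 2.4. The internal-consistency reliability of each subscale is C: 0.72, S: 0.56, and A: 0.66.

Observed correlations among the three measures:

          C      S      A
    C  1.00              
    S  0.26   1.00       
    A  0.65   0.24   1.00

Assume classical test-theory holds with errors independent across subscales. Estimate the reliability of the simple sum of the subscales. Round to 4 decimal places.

0.7265

Var(C+S+A) = 13² + 16.5² + 2.4² + 2·[13·16.5·0.26 + 13·2.4·0.65 + 16.5·2.4·0.24] = 447.01 + 171.108 = 618.118.
Under uncorrelated errors the observed covariances equal the true-score covariances, so only the own-variance terms attenuate.
True-score variance = [13²·0.72 + 16.5²·0.56 + 2.4²·0.66] + 171.108 = 277.942 + 171.108 = 449.05.
Reliability = 449.05 / 618.118 = 0.7265.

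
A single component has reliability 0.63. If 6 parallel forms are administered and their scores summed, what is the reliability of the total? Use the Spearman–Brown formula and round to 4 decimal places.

ρ_k = kρ / (1 + (k−1)ρ) = 6·0.63 / (1 + 5·0.63) = 3.780 / 4.150 = 0.9108.

0.9108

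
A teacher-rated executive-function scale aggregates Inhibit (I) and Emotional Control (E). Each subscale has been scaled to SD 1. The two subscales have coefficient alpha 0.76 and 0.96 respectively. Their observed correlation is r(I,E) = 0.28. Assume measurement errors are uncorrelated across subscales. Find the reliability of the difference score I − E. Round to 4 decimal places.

0.8056

Var(I−E) = 1 + 1 − 2·0.28 = 2 − 0.56 = 1.44.
Under uncorrelated errors the observed covariances equal the true-score covariances, so only the own-variance terms attenuate.
True-score variance = [0.76 + 0.96] − 0.56 = 1.72 − 0.56 = 1.16.
Reliability = 1.16 / 1.44 = 0.8056.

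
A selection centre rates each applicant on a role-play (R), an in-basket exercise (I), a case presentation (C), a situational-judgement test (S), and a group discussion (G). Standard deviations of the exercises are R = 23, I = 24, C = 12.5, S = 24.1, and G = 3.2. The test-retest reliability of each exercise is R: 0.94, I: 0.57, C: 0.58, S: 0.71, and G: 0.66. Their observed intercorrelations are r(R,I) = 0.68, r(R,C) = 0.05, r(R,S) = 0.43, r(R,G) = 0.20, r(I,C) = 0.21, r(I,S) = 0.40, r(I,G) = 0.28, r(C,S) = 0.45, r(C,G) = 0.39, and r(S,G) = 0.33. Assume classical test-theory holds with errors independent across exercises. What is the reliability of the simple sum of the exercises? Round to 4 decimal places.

0.8746

Var(R+I+C+S+G) = 23² + 24² + 12.5² + 24.1² + 3.2² + 2·[23·24·0.68 + 23·12.5·0.05 + 23·24.1·0.43 + 23·3.2·0.20 + 24·12.5·0.21 + 24·24.1·0.40 + 24·3.2·0.28 + 12.5·24.1·0.45 + 12.5·3.2·0.39 + 24.1·3.2·0.33] = 1852.3 + 2270.56 = 4122.86.
With uncorrelated errors the cross-covariances are all true-score covariance, so they carry over unchanged; only the diagonal terms shrink to ρᵢσᵢ².
True-score variance = [23²·0.94 + 24²·0.57 + 12.5²·0.58 + 24.1²·0.71 + 3.2²·0.66] + 2270.56 = 1335.34 + 2270.56 = 3605.9.
Reliability = 3605.9 / 4122.86 = 0.8746.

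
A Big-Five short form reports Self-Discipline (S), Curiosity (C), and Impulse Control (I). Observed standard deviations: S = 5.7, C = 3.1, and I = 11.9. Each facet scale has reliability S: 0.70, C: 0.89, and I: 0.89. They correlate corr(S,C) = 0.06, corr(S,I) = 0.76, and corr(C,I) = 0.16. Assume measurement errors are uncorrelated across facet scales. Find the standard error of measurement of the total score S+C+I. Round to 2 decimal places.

5.14

Var(total) = 183.71 + 117.027 = 300.737.
True-score variance = 157.329 + 117.027 = 274.356, so reliability = 0.9123.
Error variance = 300.737 − 274.356 = 26.3812; SEM = √26.3812 = 5.14.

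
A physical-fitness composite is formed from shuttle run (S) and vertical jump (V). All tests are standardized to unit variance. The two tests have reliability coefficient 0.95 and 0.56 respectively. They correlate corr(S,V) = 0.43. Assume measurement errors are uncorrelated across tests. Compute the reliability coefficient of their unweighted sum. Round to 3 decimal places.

0.829

Var(S+V) = 2 + 2·[0.43] = 2 + 0.86 = 2.86.
Under uncorrelated errors the observed covariances equal the true-score covariances, so only the own-variance terms attenuate.
True-score variance = [0.95 + 0.56] + 0.86 = 1.51 + 0.86 = 2.37.
Reliability = 2.37 / 2.86 = 0.829.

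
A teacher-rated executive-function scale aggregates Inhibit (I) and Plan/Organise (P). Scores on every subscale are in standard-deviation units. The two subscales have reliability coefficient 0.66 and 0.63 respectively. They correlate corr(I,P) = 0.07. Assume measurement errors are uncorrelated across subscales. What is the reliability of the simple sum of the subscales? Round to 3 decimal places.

0.668

Var(I+P) = 2 + 2·[0.07] = 2 + 0.14 = 2.14.
Under uncorrelated errors the observed covariances equal the true-score covariances, so only the own-variance terms attenuate.
True-score variance = [0.66 + 0.63] + 0.14 = 1.29 + 0.14 = 1.43.
Reliability = 1.43 / 2.14 = 0.668.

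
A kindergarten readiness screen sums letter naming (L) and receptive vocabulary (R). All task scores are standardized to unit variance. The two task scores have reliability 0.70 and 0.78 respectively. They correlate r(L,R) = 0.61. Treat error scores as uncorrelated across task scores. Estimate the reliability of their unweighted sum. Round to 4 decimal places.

Var(L+R) = 2 + 2·[0.61] = 2 + 1.22 = 3.22.
With uncorrelated errors the cross-covariances are all true-score covariance, so they carry over unchanged; only the diagonal terms shrink to ρᵢσᵢ².
True-score variance = [0.70 + 0.78] + 1.22 = 1.48 + 1.22 = 2.7.
Reliability = 2.7 / 3.22 = 0.8385.

0.8385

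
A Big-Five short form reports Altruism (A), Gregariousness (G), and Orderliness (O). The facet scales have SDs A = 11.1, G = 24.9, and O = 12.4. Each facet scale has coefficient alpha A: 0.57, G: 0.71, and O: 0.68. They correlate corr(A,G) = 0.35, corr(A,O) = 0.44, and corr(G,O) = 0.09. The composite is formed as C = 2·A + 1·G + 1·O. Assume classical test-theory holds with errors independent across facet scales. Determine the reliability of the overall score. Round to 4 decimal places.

Var(C) = 2²·11.1² + 24.9² + 12.4² + 2·[2·11.1·24.9·0.35 + 2·11.1·12.4·0.44 + 24.9·12.4·0.09] = 1266.61 + 684.769 = 1951.38.
Under uncorrelated errors the observed covariances equal the true-score covariances, so only the own-variance terms attenuate.
True-score variance = [2²·11.1²·0.57 + 24.9²·0.71 + 12.4²·0.68] + 684.769 = 825.683 + 684.769 = 1510.45.
Reliability = 1510.45 / 1951.38 = 0.7740.

0.7740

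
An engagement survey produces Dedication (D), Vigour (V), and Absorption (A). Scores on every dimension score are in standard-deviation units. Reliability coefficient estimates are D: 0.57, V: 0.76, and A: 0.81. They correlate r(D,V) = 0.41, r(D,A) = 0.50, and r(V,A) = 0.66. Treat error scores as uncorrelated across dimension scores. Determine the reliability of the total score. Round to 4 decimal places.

Var(D+V+A) = 3 + 2·[0.41 + 0.50 + 0.66] = 3 + 3.14 = 6.14.
Under uncorrelated errors the observed covariances equal the true-score covariances, so only the own-variance terms attenuate.
True-score variance = [0.57 + 0.76 + 0.81] + 3.14 = 2.14 + 3.14 = 5.28.
Reliability = 5.28 / 6.14 = 0.8599.

0.8599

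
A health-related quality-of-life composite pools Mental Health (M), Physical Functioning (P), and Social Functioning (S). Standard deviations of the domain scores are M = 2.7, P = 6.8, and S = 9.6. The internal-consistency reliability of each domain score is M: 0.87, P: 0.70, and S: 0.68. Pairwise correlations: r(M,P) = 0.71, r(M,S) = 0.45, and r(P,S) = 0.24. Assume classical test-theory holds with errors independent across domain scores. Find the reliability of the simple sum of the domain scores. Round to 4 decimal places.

0.8043

Var(M+P+S) = 2.7² + 6.8² + 9.6² + 2·[2.7·6.8·0.71 + 2.7·9.6·0.45 + 6.8·9.6·0.24] = 145.69 + 80.7336 = 226.424.
Under uncorrelated errors the observed covariances equal the true-score covariances, so only the own-variance terms attenuate.
True-score variance = [2.7²·0.87 + 6.8²·0.70 + 9.6²·0.68] + 80.7336 = 101.379 + 80.7336 = 182.113.
Reliability = 182.113 / 226.424 = 0.8043.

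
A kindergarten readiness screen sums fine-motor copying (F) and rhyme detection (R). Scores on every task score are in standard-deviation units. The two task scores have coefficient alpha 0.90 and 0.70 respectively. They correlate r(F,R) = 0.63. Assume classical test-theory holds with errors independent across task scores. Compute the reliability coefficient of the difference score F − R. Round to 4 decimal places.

Var(F−R) = 1 + 1 − 2·0.63 = 2 − 1.26 = 0.74.
Because errors are independent across components, Cov(Tᵢ,Tⱼ) = Cov(Xᵢ,Xⱼ); the off-diagonal part of the true-score variance is the same as above.
True-score variance = [0.90 + 0.70] − 1.26 = 1.6 − 1.26 = 0.34.
Reliability = 0.34 / 0.74 = 0.4595.

0.4595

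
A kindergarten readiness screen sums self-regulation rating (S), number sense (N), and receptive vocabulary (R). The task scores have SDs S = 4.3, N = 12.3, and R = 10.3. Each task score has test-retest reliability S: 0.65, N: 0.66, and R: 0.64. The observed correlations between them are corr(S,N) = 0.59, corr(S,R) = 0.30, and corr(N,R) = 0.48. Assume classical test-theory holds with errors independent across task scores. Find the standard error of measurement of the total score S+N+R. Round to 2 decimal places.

Var(total) = 275.87 + 210.607 = 486.477.
True-score variance = 179.768 + 210.607 = 390.374, so reliability = 0.8025.
Error variance = 486.477 − 390.374 = 96.1025; SEM = √96.1025 = 9.80.

9.80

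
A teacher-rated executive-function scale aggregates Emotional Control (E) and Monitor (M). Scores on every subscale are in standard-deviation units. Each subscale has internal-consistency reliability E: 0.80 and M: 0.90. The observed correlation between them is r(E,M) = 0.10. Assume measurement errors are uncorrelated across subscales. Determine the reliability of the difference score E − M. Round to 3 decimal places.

Var(E−M) = 1 + 1 − 2·0.10 = 2 − 0.2 = 1.8.
Under uncorrelated errors the observed covariances equal the true-score covariances, so only the own-variance terms attenuate.
True-score variance = [0.80 + 0.90] − 0.2 = 1.7 − 0.2 = 1.5.
Reliability = 1.5 / 1.8 = 0.833.

0.833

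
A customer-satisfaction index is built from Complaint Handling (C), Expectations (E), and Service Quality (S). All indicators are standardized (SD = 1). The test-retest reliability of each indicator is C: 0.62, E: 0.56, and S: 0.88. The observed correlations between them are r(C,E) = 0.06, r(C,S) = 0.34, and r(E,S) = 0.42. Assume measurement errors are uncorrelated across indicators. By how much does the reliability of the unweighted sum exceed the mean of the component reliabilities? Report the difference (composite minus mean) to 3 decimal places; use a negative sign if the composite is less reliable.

0.111

Var(sum) = 3 + 1.64 = 4.64; true-score variance = 2.06 + 1.64 = 3.7; composite reliability = 0.7974.
Mean component reliability = 0.6867.
Difference = 0.7974 − 0.6867 = 0.111.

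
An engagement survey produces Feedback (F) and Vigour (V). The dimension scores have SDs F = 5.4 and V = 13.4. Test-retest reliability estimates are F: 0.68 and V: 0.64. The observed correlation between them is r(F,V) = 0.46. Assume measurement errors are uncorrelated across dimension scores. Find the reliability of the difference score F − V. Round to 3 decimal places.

0.480

Var(F−V) = 5.4² + 13.4² − 2·5.4·13.4·0.46 = 208.72 − 66.5712 = 142.149.
With uncorrelated errors the cross-covariances are all true-score covariance, so they carry over unchanged; only the diagonal terms shrink to ρᵢσᵢ².
True-score variance = [5.4²·0.68 + 13.4²·0.64] − 66.5712 = 134.747 − 66.5712 = 68.176.
Reliability = 68.176 / 142.149 = 0.480.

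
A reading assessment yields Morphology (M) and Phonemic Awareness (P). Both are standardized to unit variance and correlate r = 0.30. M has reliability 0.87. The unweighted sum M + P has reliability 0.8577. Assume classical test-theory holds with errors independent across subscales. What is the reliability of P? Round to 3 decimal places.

Var(M+P) = 2 + 2·0.30 = 2.600.
True-score variance = ρ_M + ρ_P + 2·0.30, so 0.8577 = (0.87 + ρ_P + 0.60) / 2.600.
ρ_P = 0.8577·2.600 − 0.87 − 0.60 = 0.760.

0.760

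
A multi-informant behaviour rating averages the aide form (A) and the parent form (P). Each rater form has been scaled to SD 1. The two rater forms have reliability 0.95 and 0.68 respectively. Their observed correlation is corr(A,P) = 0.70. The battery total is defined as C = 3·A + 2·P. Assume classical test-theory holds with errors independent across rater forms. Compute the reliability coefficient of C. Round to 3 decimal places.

0.919

Var(C) = 3² + 2² + 2·[6·0.70] = 13 + 8.4 = 21.4.
Because errors are independent across components, Cov(Tᵢ,Tⱼ) = Cov(Xᵢ,Xⱼ); the off-diagonal part of the true-score variance is the same as above.
True-score variance = [3²·0.95 + 2²·0.68] + 8.4 = 11.27 + 8.4 = 19.67.
Reliability = 19.67 / 21.4 = 0.919.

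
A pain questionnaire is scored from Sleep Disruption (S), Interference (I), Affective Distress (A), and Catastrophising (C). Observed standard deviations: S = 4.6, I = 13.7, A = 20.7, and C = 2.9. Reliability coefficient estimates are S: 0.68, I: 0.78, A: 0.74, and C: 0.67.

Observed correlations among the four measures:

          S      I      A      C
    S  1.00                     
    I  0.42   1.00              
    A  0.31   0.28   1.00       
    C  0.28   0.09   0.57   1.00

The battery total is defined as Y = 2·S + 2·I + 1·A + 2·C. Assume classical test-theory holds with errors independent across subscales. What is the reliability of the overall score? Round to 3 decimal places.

Var(Y) = 2²·4.6² + 2²·13.7² + 20.7² + 2²·2.9² + 2·[4·4.6·13.7·0.42 + 2·4.6·20.7·0.31 + 4·4.6·2.9·0.28 + 2·13.7·20.7·0.28 + 4·13.7·2.9·0.09 + 2·20.7·2.9·0.57] = 1297.53 + 842.796 = 2140.33.
With uncorrelated errors the cross-covariances are all true-score covariance, so they carry over unchanged; only the diagonal terms shrink to ρᵢσᵢ².
True-score variance = [2²·4.6²·0.68 + 2²·13.7²·0.78 + 20.7²·0.74 + 2²·2.9²·0.67] + 842.796 = 982.769 + 842.796 = 1825.57.
Reliability = 1825.57 / 2140.33 = 0.853.

0.853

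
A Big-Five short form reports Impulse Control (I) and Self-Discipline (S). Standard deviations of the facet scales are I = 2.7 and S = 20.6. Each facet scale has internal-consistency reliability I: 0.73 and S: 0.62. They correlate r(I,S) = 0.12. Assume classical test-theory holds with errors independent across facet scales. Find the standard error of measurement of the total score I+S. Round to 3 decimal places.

12.776

Var(total) = 431.65 + 13.3488 = 444.999.
True-score variance = 268.425 + 13.3488 = 281.774, so reliability = 0.6332.
Error variance = 444.999 − 281.774 = 163.225; SEM = √163.225 = 12.776.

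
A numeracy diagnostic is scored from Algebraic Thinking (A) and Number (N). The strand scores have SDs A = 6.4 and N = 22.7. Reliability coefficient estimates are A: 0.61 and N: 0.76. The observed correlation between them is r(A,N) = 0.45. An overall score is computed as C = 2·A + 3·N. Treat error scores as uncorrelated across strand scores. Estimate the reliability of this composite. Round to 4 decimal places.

0.7893

Var(C) = 2²·6.4² + 3²·22.7² + 2·[6·6.4·22.7·0.45] = 4801.45 + 784.512 = 5585.96.
Under uncorrelated errors the observed covariances equal the true-score covariances, so only the own-variance terms attenuate.
True-score variance = [2²·6.4²·0.61 + 3²·22.7²·0.76] + 784.512 = 3624.53 + 784.512 = 4409.04.
Reliability = 4409.04 / 5585.96 = 0.7893.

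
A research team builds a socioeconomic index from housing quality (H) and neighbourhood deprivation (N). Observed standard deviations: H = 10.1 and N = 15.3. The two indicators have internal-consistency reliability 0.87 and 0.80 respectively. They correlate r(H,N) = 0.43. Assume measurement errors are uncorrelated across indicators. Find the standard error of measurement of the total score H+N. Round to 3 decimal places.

Var(total) = 336.1 + 132.896 = 468.996.
True-score variance = 276.021 + 132.896 = 408.917, so reliability = 0.8719.
Error variance = 468.996 − 408.917 = 60.0793; SEM = √60.0793 = 7.751.

7.751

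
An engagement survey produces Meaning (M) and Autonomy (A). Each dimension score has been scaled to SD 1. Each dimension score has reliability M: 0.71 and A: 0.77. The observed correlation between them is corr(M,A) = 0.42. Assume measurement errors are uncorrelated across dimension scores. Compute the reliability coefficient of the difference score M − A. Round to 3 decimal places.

0.552

Var(M−A) = 1 + 1 − 2·0.42 = 2 − 0.84 = 1.16.
With uncorrelated errors the cross-covariances are all true-score covariance, so they carry over unchanged; only the diagonal terms shrink to ρᵢσᵢ².
True-score variance = [0.71 + 0.77] − 0.84 = 1.48 − 0.84 = 0.64.
Reliability = 0.64 / 1.16 = 0.552.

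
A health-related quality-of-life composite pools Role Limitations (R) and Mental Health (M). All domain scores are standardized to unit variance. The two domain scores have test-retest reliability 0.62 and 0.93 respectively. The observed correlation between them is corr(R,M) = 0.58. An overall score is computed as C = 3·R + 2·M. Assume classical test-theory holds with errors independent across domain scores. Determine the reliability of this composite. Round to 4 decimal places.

Var(C) = 3² + 2² + 2·[6·0.58] = 13 + 6.96 = 19.96.
Under uncorrelated errors the observed covariances equal the true-score covariances, so only the own-variance terms attenuate.
True-score variance = [3²·0.62 + 2²·0.93] + 6.96 = 9.3 + 6.96 = 16.26.
Reliability = 16.26 / 19.96 = 0.8146.

0.8146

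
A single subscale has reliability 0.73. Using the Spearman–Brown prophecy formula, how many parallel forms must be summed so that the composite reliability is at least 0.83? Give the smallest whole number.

2

k ≥ ρ*(1−ρ₁)/(ρ₁(1−ρ*)) = 0.83·0.27 / (0.73·0.17) = 1.806.
Smallest integer k = 2.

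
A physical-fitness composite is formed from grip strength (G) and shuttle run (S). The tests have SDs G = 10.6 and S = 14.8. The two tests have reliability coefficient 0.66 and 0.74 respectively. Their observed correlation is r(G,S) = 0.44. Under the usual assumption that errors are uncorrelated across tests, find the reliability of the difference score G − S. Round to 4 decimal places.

Var(G−S) = 10.6² + 14.8² − 2·10.6·14.8·0.44 = 331.4 − 138.054 = 193.346.
Because errors are independent across components, Cov(Tᵢ,Tⱼ) = Cov(Xᵢ,Xⱼ); the off-diagonal part of the true-score variance is the same as above.
True-score variance = [10.6²·0.66 + 14.8²·0.74] − 138.054 = 236.247 − 138.054 = 98.1928.
Reliability = 98.1928 / 193.346 = 0.5079.

0.5079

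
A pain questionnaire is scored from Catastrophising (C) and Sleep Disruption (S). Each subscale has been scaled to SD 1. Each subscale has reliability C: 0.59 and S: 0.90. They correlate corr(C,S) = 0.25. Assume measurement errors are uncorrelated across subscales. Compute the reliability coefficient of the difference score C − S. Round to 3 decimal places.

Var(C−S) = 1 + 1 − 2·0.25 = 2 − 0.5 = 1.5.
With uncorrelated errors the cross-covariances are all true-score covariance, so they carry over unchanged; only the diagonal terms shrink to ρᵢσᵢ².
True-score variance = [0.59 + 0.90] − 0.5 = 1.49 − 0.5 = 0.99.
Reliability = 0.99 / 1.5 = 0.660.

0.660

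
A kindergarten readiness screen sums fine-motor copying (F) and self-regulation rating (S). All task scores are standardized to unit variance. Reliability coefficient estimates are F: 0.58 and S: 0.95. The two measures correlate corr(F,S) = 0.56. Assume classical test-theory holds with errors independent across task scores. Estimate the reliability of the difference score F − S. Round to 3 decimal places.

Var(F−S) = 1 + 1 − 2·0.56 = 2 − 1.12 = 0.88.
Under uncorrelated errors the observed covariances equal the true-score covariances, so only the own-variance terms attenuate.
True-score variance = [0.58 + 0.95] − 1.12 = 1.53 − 1.12 = 0.41.
Reliability = 0.41 / 0.88 = 0.466.

0.466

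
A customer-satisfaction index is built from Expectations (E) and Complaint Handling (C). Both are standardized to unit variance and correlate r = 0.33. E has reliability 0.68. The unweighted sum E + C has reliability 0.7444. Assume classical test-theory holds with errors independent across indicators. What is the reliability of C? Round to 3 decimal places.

0.640

Var(E+C) = 2 + 2·0.33 = 2.660.
True-score variance = ρ_E + ρ_C + 2·0.33, so 0.7444 = (0.68 + ρ_C + 0.66) / 2.660.
ρ_C = 0.7444·2.660 − 0.68 − 0.66 = 0.640.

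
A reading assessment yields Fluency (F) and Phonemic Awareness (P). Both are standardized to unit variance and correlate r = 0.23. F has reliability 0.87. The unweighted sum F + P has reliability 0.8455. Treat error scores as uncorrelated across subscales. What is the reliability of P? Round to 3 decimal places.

0.750

Var(F+P) = 2 + 2·0.23 = 2.460.
True-score variance = ρ_F + ρ_P + 2·0.23, so 0.8455 = (0.87 + ρ_P + 0.46) / 2.460.
ρ_P = 0.8455·2.460 − 0.87 − 0.46 = 0.750.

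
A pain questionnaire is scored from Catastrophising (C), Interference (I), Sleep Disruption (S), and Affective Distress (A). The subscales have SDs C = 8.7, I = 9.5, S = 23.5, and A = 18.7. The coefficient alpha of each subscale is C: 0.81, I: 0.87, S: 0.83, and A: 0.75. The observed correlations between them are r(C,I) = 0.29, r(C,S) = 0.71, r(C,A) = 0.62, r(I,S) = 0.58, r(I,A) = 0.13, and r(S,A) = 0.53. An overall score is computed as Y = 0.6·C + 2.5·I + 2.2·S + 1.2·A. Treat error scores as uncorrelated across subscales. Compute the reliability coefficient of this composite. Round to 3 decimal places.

Var(Y) = 0.6²·8.7² + 2.5²·9.5² + 2.2²·23.5² + 1.2²·18.7² + 2·[1.5·8.7·9.5·0.29 + 1.32·8.7·23.5·0.71 + 0.72·8.7·18.7·0.62 + 5.5·9.5·23.5·0.58 + 3·9.5·18.7·0.13 + 2.64·23.5·18.7·0.53] = 3767.75 + 3393.04 = 7160.79.
Under uncorrelated errors the observed covariances equal the true-score covariances, so only the own-variance terms attenuate.
True-score variance = [0.6²·8.7²·0.81 + 2.5²·9.5²·0.87 + 2.2²·23.5²·0.83 + 1.2²·18.7²·0.75] + 3393.04 = 3108.97 + 3393.04 = 6502.
Reliability = 6502 / 7160.79 = 0.908.

0.908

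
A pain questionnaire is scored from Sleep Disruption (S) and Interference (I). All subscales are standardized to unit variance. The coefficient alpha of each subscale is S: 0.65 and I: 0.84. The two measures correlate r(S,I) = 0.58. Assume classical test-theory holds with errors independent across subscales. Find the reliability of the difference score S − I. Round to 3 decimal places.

Var(S−I) = 1 + 1 − 2·0.58 = 2 − 1.16 = 0.84.
With uncorrelated errors the cross-covariances are all true-score covariance, so they carry over unchanged; only the diagonal terms shrink to ρᵢσᵢ².
True-score variance = [0.65 + 0.84] − 1.16 = 1.49 − 1.16 = 0.33.
Reliability = 0.33 / 0.84 = 0.393.

0.393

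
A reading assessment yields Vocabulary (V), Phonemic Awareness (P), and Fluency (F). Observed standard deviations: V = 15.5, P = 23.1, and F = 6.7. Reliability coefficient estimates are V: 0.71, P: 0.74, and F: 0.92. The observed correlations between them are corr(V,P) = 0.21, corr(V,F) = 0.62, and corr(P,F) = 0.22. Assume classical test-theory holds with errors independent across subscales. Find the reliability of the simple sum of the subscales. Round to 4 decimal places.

Var(V+P+F) = 15.5² + 23.1² + 6.7² + 2·[15.5·23.1·0.21 + 15.5·6.7·0.62 + 23.1·6.7·0.22] = 818.75 + 347.254 = 1166.
Because errors are independent across components, Cov(Tᵢ,Tⱼ) = Cov(Xᵢ,Xⱼ); the off-diagonal part of the true-score variance is the same as above.
True-score variance = [15.5²·0.71 + 23.1²·0.74 + 6.7²·0.92] + 347.254 = 606.748 + 347.254 = 954.001.
Reliability = 954.001 / 1166 = 0.8182.

0.8182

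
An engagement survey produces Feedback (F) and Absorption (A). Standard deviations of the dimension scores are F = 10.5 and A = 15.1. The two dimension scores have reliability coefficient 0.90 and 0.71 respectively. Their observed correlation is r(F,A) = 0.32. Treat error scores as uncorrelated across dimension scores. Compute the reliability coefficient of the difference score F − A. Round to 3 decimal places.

0.674

Var(F−A) = 10.5² + 15.1² − 2·10.5·15.1·0.32 = 338.26 − 101.472 = 236.788.
Because errors are independent across components, Cov(Tᵢ,Tⱼ) = Cov(Xᵢ,Xⱼ); the off-diagonal part of the true-score variance is the same as above.
True-score variance = [10.5²·0.90 + 15.1²·0.71] − 101.472 = 261.112 − 101.472 = 159.64.
Reliability = 159.64 / 236.788 = 0.674.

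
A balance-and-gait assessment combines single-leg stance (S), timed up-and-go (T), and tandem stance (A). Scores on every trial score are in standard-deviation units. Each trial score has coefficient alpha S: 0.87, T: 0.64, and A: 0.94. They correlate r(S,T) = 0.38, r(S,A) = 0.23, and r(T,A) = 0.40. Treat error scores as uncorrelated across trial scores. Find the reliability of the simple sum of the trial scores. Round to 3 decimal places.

Var(S+T+A) = 3 + 2·[0.38 + 0.23 + 0.40] = 3 + 2.02 = 5.02.
With uncorrelated errors the cross-covariances are all true-score covariance, so they carry over unchanged; only the diagonal terms shrink to ρᵢσᵢ².
True-score variance = [0.87 + 0.64 + 0.94] + 2.02 = 2.45 + 2.02 = 4.47.
Reliability = 4.47 / 5.02 = 0.890.

0.890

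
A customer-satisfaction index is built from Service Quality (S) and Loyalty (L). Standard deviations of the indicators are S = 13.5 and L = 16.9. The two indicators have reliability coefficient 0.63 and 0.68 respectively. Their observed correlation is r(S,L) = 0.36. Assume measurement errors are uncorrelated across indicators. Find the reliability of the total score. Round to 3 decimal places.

Var(S+L) = 13.5² + 16.9² + 2·[13.5·16.9·0.36] = 467.86 + 164.268 = 632.128.
With uncorrelated errors the cross-covariances are all true-score covariance, so they carry over unchanged; only the diagonal terms shrink to ρᵢσᵢ².
True-score variance = [13.5²·0.63 + 16.9²·0.68] + 164.268 = 309.032 + 164.268 = 473.3.
Reliability = 473.3 / 632.128 = 0.749.

0.749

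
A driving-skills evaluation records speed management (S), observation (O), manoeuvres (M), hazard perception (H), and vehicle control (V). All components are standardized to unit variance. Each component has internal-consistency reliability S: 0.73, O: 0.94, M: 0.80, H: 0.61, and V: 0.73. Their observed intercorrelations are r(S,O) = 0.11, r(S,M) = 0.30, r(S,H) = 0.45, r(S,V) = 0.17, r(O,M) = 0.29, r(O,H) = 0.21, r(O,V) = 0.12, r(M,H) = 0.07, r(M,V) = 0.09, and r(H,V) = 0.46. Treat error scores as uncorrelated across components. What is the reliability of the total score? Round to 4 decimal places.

Var(S+O+M+H+V) = 5 + 2·[0.11 + 0.30 + 0.45 + 0.17 + 0.29 + 0.21 + 0.12 + 0.07 + 0.09 + 0.46] = 5 + 4.54 = 9.54.
Because errors are independent across components, Cov(Tᵢ,Tⱼ) = Cov(Xᵢ,Xⱼ); the off-diagonal part of the true-score variance is the same as above.
True-score variance = [0.73 + 0.94 + 0.80 + 0.61 + 0.73] + 4.54 = 3.81 + 4.54 = 8.35.
Reliability = 8.35 / 9.54 = 0.8753.

0.8753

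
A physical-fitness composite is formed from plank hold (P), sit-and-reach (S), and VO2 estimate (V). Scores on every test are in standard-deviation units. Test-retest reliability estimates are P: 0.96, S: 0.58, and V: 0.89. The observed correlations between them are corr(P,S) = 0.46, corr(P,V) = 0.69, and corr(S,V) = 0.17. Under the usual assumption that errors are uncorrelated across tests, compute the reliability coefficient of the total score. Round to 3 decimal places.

Var(P+S+V) = 3 + 2·[0.46 + 0.69 + 0.17] = 3 + 2.64 = 5.64.
With uncorrelated errors the cross-covariances are all true-score covariance, so they carry over unchanged; only the diagonal terms shrink to ρᵢσᵢ².
True-score variance = [0.96 + 0.58 + 0.89] + 2.64 = 2.43 + 2.64 = 5.07.
Reliability = 5.07 / 5.64 = 0.899.

0.899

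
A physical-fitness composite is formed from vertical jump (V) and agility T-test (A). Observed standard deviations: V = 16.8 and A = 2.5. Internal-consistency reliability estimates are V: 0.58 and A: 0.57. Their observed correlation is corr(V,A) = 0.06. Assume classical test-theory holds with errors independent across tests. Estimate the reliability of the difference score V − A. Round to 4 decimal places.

Var(V−A) = 16.8² + 2.5² − 2·16.8·2.5·0.06 = 288.49 − 5.04 = 283.45.
With uncorrelated errors the cross-covariances are all true-score covariance, so they carry over unchanged; only the diagonal terms shrink to ρᵢσᵢ².
True-score variance = [16.8²·0.58 + 2.5²·0.57] − 5.04 = 167.262 − 5.04 = 162.222.
Reliability = 162.222 / 283.45 = 0.5723.

0.5723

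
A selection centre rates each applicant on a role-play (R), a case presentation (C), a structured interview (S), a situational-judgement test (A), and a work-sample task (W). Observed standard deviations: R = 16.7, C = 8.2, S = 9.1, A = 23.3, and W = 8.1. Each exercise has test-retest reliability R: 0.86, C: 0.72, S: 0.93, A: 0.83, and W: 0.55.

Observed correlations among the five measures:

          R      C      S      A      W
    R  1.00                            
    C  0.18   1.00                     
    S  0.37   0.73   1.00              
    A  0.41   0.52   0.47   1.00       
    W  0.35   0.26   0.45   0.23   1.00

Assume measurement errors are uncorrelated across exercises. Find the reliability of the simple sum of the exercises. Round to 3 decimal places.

Var(R+C+S+A+W) = 16.7² + 8.2² + 9.1² + 23.3² + 8.1² + 2·[16.7·8.2·0.18 + 16.7·9.1·0.37 + 16.7·23.3·0.41 + 16.7·8.1·0.35 + 8.2·9.1·0.73 + 8.2·23.3·0.52 + 8.2·8.1·0.26 + 9.1·23.3·0.47 + 9.1·8.1·0.45 + 23.3·8.1·0.23] = 1037.44 + 1270.16 = 2307.6.
With uncorrelated errors the cross-covariances are all true-score covariance, so they carry over unchanged; only the diagonal terms shrink to ρᵢσᵢ².
True-score variance = [16.7²·0.86 + 8.2²·0.72 + 9.1²·0.93 + 23.3²·0.83 + 8.1²·0.55] + 1270.16 = 851.956 + 1270.16 = 2122.12.
Reliability = 2122.12 / 2307.6 = 0.920.

0.920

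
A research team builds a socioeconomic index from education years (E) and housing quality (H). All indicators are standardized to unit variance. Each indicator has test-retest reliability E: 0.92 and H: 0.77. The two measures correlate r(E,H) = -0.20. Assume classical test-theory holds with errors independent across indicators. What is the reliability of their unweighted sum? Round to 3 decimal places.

Var(E+H) = 2 + 2·[(-0.20)] = 2 − 0.4 = 1.6.
Because errors are independent across components, Cov(Tᵢ,Tⱼ) = Cov(Xᵢ,Xⱼ); the off-diagonal part of the true-score variance is the same as above.
True-score variance = [0.92 + 0.77] − 0.4 = 1.69 − 0.4 = 1.29.
Reliability = 1.29 / 1.6 = 0.806.

0.806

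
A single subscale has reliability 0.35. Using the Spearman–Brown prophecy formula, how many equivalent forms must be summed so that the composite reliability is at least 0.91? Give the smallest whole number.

19

k ≥ ρ*(1−ρ₁)/(ρ₁(1−ρ*)) = 0.91·0.65 / (0.35·0.09) = 18.778.
Smallest integer k = 19.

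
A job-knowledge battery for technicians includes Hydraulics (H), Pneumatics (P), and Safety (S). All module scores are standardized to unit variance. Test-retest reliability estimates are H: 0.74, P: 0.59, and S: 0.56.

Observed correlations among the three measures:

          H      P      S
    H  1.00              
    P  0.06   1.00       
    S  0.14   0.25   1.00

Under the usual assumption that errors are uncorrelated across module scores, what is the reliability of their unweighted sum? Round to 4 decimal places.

0.7154

Var(H+P+S) = 3 + 2·[0.06 + 0.14 + 0.25] = 3 + 0.9 = 3.9.
With uncorrelated errors the cross-covariances are all true-score covariance, so they carry over unchanged; only the diagonal terms shrink to ρᵢσᵢ².
True-score variance = [0.74 + 0.59 + 0.56] + 0.9 = 1.89 + 0.9 = 2.79.
Reliability = 2.79 / 3.9 = 0.7154.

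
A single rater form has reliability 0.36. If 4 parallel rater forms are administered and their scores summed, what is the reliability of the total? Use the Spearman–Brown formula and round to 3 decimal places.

0.692

ρ_k = kρ / (1 + (k−1)ρ) = 4·0.36 / (1 + 3·0.36) = 1.440 / 2.080 = 0.692.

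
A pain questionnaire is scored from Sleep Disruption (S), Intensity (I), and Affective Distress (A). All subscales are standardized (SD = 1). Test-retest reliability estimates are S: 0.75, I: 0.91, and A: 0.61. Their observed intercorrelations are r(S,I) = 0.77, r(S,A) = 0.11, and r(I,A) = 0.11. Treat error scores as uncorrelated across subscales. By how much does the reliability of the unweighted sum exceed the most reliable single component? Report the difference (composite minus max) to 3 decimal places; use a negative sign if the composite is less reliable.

-0.057

Var(sum) = 3 + 1.98 = 4.98; true-score variance = 2.27 + 1.98 = 4.25; composite reliability = 0.8534.
Max component reliability = 0.9100.
Difference = 0.8534 − 0.9100 = -0.057.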